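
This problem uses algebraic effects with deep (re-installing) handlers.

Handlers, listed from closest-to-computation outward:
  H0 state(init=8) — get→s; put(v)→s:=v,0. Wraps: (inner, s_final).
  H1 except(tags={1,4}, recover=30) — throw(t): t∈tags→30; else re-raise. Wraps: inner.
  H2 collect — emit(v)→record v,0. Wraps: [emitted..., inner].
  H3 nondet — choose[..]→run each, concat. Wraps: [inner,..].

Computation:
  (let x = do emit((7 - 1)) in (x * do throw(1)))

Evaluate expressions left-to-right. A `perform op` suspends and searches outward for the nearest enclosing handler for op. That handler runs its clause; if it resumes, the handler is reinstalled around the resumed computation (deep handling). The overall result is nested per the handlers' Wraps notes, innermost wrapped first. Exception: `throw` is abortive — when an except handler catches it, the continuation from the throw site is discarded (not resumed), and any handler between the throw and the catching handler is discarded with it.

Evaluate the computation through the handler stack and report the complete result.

Step-by-step:
emit(6) @ H2 ⇒ out+=6
throw(1) @ H1 caught ⇒ 30
H2 returns [6, 30]
H3 returns [[6, 30]]
= [[6, 30]]

Answer: [[6, 30]]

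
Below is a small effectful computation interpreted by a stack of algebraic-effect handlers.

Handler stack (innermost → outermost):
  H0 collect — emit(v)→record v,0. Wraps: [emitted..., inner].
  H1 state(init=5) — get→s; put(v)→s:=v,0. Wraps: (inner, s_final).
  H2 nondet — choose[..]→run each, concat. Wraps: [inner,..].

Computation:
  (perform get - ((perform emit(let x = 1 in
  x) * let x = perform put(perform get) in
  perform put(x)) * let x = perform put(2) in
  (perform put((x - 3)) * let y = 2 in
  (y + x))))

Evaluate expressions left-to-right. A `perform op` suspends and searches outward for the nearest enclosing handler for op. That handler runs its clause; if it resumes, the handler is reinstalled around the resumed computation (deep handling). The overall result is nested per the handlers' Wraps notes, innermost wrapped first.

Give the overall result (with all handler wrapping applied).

Working:
get @ H1 ⇒ 5
emit(1) @ H0 ⇒ out+=1
get @ H1 ⇒ 5
put(5) @ H1 ⇒ s:=5
put(0) @ H1 ⇒ s:=0
put(2) @ H1 ⇒ s:=2
put(-3) @ H1 ⇒ s:=-3
H0 returns [1, 5]
H1 returns ([1, 5], -3)
H2 returns [([1, 5], -3)]
= [([1, 5], -3)]

Answer: [([1, 5], -3)]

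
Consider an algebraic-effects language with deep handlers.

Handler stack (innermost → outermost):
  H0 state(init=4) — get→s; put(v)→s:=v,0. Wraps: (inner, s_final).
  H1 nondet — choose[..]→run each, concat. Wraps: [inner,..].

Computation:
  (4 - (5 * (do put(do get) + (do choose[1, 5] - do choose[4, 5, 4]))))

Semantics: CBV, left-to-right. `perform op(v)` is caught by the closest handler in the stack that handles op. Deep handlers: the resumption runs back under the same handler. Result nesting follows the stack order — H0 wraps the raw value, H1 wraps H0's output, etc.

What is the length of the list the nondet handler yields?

Evaluation trace:
get @ H0 ⇒ 4
put(4) @ H0 ⇒ s:=4
choose[1, 5] @ H1
  branch[0] choose=1:
    choose[4, 5, 4] @ H1
      branch[0] choose=4:
        H0 returns (19, 4)
        H1 returns [(19, 4)]
      branch[1] choose=5:
        H0 returns (24, 4)
        H1 returns [(24, 4)]
      branch[2] choose=4:
        H0 returns (19, 4)
        H1 returns [(19, 4)]
  branch[1] choose=5:
    choose[4, 5, 4] @ H1
      branch[0] choose=4:
        H0 returns (-1, 4)
        H1 returns [(-1, 4)]
      branch[1] choose=5:
        H0 returns (4, 4)
        H1 returns [(4, 4)]
      branch[2] choose=4:
        H0 returns (-1, 4)
        H1 returns [(-1, 4)]
= [(19, 4), (24, 4), (19, 4), (-1, 4), (4, 4), (-1, 4)]

Answer: 6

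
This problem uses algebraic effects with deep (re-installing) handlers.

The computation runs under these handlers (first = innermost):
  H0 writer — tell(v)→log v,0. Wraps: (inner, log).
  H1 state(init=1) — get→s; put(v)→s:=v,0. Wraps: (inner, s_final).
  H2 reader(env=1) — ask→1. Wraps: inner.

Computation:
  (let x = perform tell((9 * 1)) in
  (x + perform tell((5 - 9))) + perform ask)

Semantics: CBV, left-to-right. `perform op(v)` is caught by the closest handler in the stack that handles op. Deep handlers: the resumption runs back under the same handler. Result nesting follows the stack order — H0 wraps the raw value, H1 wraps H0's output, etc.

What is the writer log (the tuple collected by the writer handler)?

Answer: (9, -4)

Step-by-step:
tell(9) @ H0 ⇒ log+=9
tell(-4) @ H0 ⇒ log+=-4
ask @ H2 ⇒ 1
H0 returns (1, (9, -4))
H1 returns ((1, (9, -4)), 1)
H2 returns ((1, (9, -4)), 1)
= ((1, (9, -4)), 1)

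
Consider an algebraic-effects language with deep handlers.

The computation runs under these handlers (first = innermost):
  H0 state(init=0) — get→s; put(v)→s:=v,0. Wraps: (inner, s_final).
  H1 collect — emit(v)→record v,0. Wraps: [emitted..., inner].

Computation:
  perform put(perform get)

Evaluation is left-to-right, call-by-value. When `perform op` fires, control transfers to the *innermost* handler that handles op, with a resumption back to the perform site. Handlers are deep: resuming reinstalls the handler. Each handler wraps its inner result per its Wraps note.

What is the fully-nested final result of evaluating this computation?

Answer: [(0, 0)]

Evaluation trace:
get @ H0 ⇒ 0
put(0) @ H0 ⇒ s:=0
H0 returns (0, 0)
H1 returns [(0, 0)]
= [(0, 0)]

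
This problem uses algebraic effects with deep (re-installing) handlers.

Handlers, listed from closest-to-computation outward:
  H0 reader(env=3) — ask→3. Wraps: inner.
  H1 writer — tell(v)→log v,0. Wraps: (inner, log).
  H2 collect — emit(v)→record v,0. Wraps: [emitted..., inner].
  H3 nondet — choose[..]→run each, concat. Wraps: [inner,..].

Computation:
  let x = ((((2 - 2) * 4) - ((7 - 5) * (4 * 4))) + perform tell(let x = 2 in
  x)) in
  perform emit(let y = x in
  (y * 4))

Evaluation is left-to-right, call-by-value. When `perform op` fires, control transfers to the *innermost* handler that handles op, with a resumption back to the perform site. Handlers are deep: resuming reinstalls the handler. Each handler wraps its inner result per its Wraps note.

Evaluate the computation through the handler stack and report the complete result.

Working:
tell(2) @ H1 ⇒ log+=2
emit(-128) @ H2 ⇒ out+=-128
H0 returns 0
H1 returns (0, (2))
H2 returns [-128, (0, (2))]
H3 returns [[-128, (0, (2))]]
= [[-128, (0, (2))]]

Answer: [[-128, (0, (2))]]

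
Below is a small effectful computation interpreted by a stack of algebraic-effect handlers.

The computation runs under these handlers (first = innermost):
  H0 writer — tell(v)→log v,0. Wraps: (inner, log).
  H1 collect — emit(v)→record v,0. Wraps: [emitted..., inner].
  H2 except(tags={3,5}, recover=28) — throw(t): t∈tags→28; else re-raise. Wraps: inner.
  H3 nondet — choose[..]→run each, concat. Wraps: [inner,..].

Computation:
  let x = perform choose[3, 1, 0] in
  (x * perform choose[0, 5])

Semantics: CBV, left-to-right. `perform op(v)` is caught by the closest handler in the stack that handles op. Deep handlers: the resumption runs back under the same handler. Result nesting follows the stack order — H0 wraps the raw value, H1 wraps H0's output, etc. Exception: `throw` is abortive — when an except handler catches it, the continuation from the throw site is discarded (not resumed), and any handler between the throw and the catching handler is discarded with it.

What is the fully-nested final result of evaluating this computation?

Answer: [[(0, ())], [(15, ())], [(0, ())], [(5, ())], [(0, ())], [(0, ())]]

Step-by-step:
choose[3, 1, 0] @ H3
  branch[0] choose=3:
    choose[0, 5] @ H3
      branch[0] choose=0:
        H0 returns (0, ())
        H1 returns [(0, ())]
        H2 returns [(0, ())]
        H3 returns [[(0, ())]]
      branch[1] choose=5:
        H0 returns (15, ())
        H1 returns [(15, ())]
        H2 returns [(15, ())]
        H3 returns [[(15, ())]]
  branch[1] choose=1:
    choose[0, 5] @ H3
      branch[0] choose=0:
        H0 returns (0, ())
        H1 returns [(0, ())]
        H2 returns [(0, ())]
        H3 returns [[(0, ())]]
      branch[1] choose=5:
        H0 returns (5, ())
        H1 returns [(5, ())]
        H2 returns [(5, ())]
        H3 returns [[(5, ())]]
  branch[2] choose=0:
    choose[0, 5] @ H3
      branch[0] choose=0:
        H0 returns (0, ())
        H1 returns [(0, ())]
        H2 returns [(0, ())]
        H3 returns [[(0, ())]]
      branch[1] choose=5:
        H0 returns (0, ())
        H1 returns [(0, ())]
        H2 returns [(0, ())]
        H3 returns [[(0, ())]]
= [[(0, ())], [(15, ())], [(0, ())], [(5, ())], [(0, ())], [(0, ())]]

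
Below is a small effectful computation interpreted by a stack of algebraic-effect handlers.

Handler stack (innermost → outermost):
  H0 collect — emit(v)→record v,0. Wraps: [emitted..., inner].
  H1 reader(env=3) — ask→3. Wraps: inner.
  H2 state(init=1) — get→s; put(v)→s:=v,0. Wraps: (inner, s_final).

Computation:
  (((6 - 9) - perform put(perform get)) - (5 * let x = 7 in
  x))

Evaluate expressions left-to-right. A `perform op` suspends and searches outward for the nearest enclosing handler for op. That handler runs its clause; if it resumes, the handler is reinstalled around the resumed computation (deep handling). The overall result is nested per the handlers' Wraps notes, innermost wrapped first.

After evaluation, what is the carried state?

Step-by-step:
get @ H2 ⇒ 1
put(1) @ H2 ⇒ s:=1
H0 returns [-38]
H1 returns [-38]
H2 returns ([-38], 1)
= ([-38], 1)

Answer: 1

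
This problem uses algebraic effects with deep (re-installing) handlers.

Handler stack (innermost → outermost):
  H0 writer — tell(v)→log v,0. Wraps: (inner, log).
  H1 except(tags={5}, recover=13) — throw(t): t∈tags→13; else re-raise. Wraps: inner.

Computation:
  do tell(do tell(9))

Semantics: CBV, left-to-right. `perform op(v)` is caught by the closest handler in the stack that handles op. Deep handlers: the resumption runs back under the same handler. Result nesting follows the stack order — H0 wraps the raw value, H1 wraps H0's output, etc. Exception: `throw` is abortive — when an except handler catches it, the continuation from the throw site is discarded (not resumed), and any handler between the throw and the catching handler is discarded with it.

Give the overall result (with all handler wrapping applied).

Answer: (0, (9, 0))

Working:
tell(9) @ H0 ⇒ log+=9
tell(0) @ H0 ⇒ log+=0
H0 returns (0, (9, 0))
H1 returns (0, (9, 0))
= (0, (9, 0))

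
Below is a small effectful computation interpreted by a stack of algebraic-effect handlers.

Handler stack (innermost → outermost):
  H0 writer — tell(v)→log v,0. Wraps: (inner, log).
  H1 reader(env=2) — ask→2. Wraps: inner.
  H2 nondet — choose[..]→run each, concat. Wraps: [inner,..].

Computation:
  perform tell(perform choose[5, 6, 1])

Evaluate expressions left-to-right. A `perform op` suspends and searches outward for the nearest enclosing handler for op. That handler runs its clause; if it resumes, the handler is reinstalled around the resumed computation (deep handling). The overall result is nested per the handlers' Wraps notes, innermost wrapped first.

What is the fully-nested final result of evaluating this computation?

Answer: [(0, (5)), (0, (6)), (0, (1))]

Evaluation trace:
choose[5, 6, 1] @ H2
  branch[0] choose=5:
    tell(5) @ H0 ⇒ log+=5
    H0 returns (0, (5))
    H1 returns (0, (5))
    H2 returns [(0, (5))]
  branch[1] choose=6:
    tell(6) @ H0 ⇒ log+=6
    H0 returns (0, (6))
    H1 returns (0, (6))
    H2 returns [(0, (6))]
  branch[2] choose=1:
    tell(1) @ H0 ⇒ log+=1
    H0 returns (0, (1))
    H1 returns (0, (1))
    H2 returns [(0, (1))]
= [(0, (5)), (0, (6)), (0, (1))]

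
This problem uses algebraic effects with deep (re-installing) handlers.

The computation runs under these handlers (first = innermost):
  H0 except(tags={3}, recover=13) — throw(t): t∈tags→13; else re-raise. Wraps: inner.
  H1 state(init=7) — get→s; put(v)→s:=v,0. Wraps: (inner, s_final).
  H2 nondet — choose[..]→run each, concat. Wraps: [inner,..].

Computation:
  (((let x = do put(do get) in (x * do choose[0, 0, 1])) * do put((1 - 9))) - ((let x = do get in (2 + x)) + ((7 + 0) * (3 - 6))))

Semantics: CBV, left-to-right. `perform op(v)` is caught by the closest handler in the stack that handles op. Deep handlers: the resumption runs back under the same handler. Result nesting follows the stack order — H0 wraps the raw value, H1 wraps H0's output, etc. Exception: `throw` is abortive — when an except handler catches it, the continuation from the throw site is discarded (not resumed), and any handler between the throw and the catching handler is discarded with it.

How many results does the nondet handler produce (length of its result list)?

Working:
get @ H1 ⇒ 7
put(7) @ H1 ⇒ s:=7
choose[0, 0, 1] @ H2
  branch[0] choose=0:
    put(-8) @ H1 ⇒ s:=-8
    get @ H1 ⇒ -8
    H0 returns 27
    H1 returns (27, -8)
    H2 returns [(27, -8)]
  branch[1] choose=0:
    put(-8) @ H1 ⇒ s:=-8
    get @ H1 ⇒ -8
    H0 returns 27
    H1 returns (27, -8)
    H2 returns [(27, -8)]
  branch[2] choose=1:
    put(-8) @ H1 ⇒ s:=-8
    get @ H1 ⇒ -8
    H0 returns 27
    H1 returns (27, -8)
    H2 returns [(27, -8)]
= [(27, -8), (27, -8), (27, -8)]

Answer: 3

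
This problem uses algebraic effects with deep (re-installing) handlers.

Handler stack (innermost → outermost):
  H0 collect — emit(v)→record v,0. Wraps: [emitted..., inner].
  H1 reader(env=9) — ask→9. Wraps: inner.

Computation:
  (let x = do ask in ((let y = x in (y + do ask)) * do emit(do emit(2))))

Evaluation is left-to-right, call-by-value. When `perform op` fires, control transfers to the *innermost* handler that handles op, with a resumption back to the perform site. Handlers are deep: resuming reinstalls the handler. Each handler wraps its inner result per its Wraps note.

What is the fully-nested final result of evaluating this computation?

Working:
ask @ H1 ⇒ 9
ask @ H1 ⇒ 9
emit(2) @ H0 ⇒ out+=2
emit(0) @ H0 ⇒ out+=0
H0 returns [2, 0, 0]
H1 returns [2, 0, 0]
= [2, 0, 0]

Answer: [2, 0, 0]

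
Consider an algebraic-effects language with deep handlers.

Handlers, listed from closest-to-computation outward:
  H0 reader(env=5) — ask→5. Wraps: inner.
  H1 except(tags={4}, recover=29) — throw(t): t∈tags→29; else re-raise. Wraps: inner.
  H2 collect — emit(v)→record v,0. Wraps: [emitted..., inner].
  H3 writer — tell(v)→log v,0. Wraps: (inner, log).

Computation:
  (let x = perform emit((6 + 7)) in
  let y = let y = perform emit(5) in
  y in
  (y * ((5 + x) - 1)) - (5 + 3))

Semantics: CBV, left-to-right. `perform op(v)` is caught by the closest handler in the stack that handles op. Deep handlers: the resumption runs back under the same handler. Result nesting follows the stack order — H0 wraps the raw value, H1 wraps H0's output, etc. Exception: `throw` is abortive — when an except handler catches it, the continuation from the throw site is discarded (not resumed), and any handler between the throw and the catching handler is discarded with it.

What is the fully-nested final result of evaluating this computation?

Answer: ([13, 5, -8], ())

Working:
emit(13) @ H2 ⇒ out+=13
emit(5) @ H2 ⇒ out+=5
H0 returns -8
H1 returns -8
H2 returns [13, 5, -8]
H3 returns ([13, 5, -8], ())
= ([13, 5, -8], ())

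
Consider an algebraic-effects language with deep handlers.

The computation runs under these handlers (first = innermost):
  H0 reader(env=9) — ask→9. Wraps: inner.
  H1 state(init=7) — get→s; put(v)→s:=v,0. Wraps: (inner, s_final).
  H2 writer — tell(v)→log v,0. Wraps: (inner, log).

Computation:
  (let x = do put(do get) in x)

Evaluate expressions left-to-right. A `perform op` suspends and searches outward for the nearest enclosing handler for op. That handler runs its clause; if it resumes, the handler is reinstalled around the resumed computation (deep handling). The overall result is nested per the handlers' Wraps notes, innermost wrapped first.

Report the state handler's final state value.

Answer: 7

Working:
get @ H1 ⇒ 7
put(7) @ H1 ⇒ s:=7
H0 returns 0
H1 returns (0, 7)
H2 returns ((0, 7), ())
= ((0, 7), ())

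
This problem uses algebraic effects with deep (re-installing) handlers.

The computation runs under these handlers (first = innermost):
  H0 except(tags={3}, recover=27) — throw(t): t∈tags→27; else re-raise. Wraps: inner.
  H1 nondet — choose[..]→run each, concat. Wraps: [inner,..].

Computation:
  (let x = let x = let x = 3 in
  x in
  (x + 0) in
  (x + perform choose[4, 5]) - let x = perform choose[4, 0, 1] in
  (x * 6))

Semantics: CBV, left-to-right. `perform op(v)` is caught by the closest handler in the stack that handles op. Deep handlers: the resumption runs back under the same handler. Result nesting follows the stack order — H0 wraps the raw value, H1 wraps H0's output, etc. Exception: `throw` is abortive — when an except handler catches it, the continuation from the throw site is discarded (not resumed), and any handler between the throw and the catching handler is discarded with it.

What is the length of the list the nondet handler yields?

Working:
choose[4, 5] @ H1
  branch[0] choose=4:
    choose[4, 0, 1] @ H1
      branch[0] choose=4:
        H0 returns -17
        H1 returns [-17]
      branch[1] choose=0:
        H0 returns 7
        H1 returns [7]
      branch[2] choose=1:
        H0 returns 1
        H1 returns [1]
  branch[1] choose=5:
    choose[4, 0, 1] @ H1
      branch[0] choose=4:
        H0 returns -16
        H1 returns [-16]
      branch[1] choose=0:
        H0 returns 8
        H1 returns [8]
      branch[2] choose=1:
        H0 returns 2
        H1 returns [2]
= [-17, 7, 1, -16, 8, 2]

Answer: 6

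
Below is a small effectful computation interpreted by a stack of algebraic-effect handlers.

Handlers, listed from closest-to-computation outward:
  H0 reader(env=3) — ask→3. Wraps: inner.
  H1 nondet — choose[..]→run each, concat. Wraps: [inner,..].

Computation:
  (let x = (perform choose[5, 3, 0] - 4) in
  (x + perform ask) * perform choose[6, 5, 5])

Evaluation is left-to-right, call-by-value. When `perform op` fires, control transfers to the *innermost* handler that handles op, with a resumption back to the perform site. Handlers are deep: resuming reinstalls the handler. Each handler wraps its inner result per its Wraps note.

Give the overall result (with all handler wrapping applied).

Working:
choose[5, 3, 0] @ H1
  branch[0] choose=5:
    ask @ H0 ⇒ 3
    choose[6, 5, 5] @ H1
      branch[0] choose=6:
        H0 returns 24
        H1 returns [24]
      branch[1] choose=5:
        H0 returns 20
        H1 returns [20]
      branch[2] choose=5:
        H0 returns 20
        H1 returns [20]
  branch[1] choose=3:
    ask @ H0 ⇒ 3
    choose[6, 5, 5] @ H1
      branch[0] choose=6:
        H0 returns 12
        H1 returns [12]
      branch[1] choose=5:
        H0 returns 10
        H1 returns [10]
      branch[2] choose=5:
        H0 returns 10
        H1 returns [10]
  branch[2] choose=0:
    ask @ H0 ⇒ 3
    choose[6, 5, 5] @ H1
      branch[0] choose=6:
        H0 returns -6
        H1 returns [-6]
      branch[1] choose=5:
        H0 returns -5
        H1 returns [-5]
      branch[2] choose=5:
        H0 returns -5
        H1 returns [-5]
= [24, 20, 20, 12, 10, 10, -6, -5, -5]

Answer: [24, 20, 20, 12, 10, 10, -6, -5, -5]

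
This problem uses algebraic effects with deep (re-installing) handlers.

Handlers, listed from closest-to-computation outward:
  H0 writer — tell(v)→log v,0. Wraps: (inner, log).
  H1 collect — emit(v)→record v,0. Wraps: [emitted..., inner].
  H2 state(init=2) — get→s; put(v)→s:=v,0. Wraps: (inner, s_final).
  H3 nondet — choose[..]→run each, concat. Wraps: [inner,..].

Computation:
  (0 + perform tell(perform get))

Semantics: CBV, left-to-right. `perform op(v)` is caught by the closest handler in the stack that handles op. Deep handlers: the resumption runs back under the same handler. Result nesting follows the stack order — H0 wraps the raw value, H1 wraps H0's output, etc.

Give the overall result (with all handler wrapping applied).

Evaluation trace:
get @ H2 ⇒ 2
tell(2) @ H0 ⇒ log+=2
H0 returns (0, (2))
H1 returns [(0, (2))]
H2 returns ([(0, (2))], 2)
H3 returns [([(0, (2))], 2)]
= [([(0, (2))], 2)]

Answer: [([(0, (2))], 2)]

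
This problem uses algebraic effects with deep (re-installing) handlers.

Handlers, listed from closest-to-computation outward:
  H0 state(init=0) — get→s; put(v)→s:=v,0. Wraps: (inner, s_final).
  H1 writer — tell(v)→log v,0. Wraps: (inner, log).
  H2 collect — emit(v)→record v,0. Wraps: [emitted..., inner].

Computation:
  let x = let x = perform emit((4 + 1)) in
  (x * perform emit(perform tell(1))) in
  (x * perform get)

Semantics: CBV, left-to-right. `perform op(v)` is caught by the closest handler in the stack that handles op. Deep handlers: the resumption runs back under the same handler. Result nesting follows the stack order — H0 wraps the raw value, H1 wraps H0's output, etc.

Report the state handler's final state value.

Working:
emit(5) @ H2 ⇒ out+=5
tell(1) @ H1 ⇒ log+=1
emit(0) @ H2 ⇒ out+=0
get @ H0 ⇒ 0
H0 returns (0, 0)
H1 returns ((0, 0), (1))
H2 returns [5, 0, ((0, 0), (1))]
= [5, 0, ((0, 0), (1))]

Answer: 0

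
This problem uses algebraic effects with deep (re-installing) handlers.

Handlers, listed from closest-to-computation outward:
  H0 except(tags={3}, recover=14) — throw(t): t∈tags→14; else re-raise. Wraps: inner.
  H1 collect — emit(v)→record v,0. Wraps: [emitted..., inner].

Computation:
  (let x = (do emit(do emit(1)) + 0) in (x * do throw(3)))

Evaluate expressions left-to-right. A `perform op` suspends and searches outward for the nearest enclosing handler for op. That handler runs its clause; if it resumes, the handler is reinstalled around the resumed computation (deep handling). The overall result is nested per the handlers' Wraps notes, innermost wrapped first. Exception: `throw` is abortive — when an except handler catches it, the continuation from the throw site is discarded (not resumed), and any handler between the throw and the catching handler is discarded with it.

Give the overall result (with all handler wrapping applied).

Answer: [1, 0, 14]

Evaluation trace:
emit(1) @ H1 ⇒ out+=1
emit(0) @ H1 ⇒ out+=0
throw(3) @ H0 caught ⇒ 14
H1 returns [1, 0, 14]
= [1, 0, 14]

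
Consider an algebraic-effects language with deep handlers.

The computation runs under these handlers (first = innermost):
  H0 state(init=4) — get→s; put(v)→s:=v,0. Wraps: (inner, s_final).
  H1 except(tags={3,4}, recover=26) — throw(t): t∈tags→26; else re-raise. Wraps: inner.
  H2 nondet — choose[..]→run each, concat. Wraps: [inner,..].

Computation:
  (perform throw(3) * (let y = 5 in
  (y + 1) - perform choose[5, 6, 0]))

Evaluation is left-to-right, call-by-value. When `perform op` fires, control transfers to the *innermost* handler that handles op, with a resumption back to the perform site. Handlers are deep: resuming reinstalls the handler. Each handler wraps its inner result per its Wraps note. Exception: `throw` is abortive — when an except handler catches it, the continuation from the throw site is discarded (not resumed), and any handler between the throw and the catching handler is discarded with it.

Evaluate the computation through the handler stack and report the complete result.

Answer: [26]

Evaluation trace:
throw(3) @ H1 caught ⇒ 26
H2 returns [26]
= [26]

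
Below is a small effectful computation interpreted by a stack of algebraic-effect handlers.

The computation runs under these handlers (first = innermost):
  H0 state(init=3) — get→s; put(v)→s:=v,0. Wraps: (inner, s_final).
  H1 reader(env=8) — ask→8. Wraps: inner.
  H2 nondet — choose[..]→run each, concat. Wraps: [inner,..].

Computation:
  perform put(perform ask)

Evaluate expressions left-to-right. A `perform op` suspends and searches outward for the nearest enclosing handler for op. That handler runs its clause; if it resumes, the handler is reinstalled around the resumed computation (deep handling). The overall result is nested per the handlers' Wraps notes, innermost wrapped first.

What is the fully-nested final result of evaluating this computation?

Answer: [(0, 8)]

Step-by-step:
ask @ H1 ⇒ 8
put(8) @ H0 ⇒ s:=8
H0 returns (0, 8)
H1 returns (0, 8)
H2 returns [(0, 8)]
= [(0, 8)]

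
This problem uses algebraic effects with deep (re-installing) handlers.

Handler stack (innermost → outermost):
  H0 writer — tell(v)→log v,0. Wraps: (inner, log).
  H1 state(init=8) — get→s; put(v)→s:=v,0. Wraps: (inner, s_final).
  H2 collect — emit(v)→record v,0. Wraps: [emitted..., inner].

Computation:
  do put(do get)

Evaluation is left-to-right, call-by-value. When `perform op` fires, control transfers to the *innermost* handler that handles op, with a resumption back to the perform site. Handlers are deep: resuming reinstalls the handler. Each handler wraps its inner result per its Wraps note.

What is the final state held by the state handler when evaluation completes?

Step-by-step:
get @ H1 ⇒ 8
put(8) @ H1 ⇒ s:=8
H0 returns (0, ())
H1 returns ((0, ()), 8)
H2 returns [((0, ()), 8)]
= [((0, ()), 8)]

Answer: 8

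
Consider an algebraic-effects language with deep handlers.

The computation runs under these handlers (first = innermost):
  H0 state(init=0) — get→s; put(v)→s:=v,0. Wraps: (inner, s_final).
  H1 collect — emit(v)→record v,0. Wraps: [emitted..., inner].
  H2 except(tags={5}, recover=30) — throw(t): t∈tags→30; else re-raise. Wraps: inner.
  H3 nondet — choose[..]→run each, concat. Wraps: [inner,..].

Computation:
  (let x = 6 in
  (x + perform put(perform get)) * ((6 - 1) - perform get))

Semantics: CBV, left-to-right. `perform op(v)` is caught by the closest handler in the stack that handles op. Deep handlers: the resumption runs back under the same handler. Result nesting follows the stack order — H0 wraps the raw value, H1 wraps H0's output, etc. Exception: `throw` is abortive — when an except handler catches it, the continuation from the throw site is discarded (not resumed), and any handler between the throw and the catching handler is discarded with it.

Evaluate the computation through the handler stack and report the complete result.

Answer: [[(30, 0)]]

Working:
get @ H0 ⇒ 0
put(0) @ H0 ⇒ s:=0
get @ H0 ⇒ 0
H0 returns (30, 0)
H1 returns [(30, 0)]
H2 returns [(30, 0)]
H3 returns [[(30, 0)]]
= [[(30, 0)]]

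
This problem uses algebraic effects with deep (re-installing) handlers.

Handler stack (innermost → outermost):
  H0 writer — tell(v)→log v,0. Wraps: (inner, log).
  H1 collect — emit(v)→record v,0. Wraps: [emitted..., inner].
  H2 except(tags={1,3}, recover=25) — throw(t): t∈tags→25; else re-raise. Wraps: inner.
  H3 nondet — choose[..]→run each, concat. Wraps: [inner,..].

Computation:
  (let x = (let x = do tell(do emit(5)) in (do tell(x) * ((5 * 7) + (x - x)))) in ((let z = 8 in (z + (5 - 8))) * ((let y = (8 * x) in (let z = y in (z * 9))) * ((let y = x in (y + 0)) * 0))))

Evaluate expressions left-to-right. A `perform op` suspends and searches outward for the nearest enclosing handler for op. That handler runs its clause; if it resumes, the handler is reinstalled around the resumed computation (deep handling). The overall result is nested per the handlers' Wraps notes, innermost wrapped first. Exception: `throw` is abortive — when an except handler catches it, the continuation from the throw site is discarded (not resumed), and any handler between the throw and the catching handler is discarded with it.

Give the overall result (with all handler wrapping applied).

Step-by-step:
emit(5) @ H1 ⇒ out+=5
tell(0) @ H0 ⇒ log+=0
tell(0) @ H0 ⇒ log+=0
H0 returns (0, (0, 0))
H1 returns [5, (0, (0, 0))]
H2 returns [5, (0, (0, 0))]
H3 returns [[5, (0, (0, 0))]]
= [[5, (0, (0, 0))]]

Answer: [[5, (0, (0, 0))]]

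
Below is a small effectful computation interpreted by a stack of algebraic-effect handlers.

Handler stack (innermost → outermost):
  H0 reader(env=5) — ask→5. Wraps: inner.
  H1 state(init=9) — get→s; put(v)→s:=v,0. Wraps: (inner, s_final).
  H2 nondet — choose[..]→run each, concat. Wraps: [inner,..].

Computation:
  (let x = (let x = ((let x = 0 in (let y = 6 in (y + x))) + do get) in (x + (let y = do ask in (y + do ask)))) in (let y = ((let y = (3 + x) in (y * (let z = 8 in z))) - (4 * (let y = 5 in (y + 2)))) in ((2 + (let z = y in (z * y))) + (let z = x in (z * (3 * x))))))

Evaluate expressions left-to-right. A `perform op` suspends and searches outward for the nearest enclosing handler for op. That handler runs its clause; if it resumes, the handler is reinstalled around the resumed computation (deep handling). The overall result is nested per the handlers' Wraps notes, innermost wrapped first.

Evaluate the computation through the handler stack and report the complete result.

Answer: [(40293, 9)]

Evaluation trace:
get @ H1 ⇒ 9
ask @ H0 ⇒ 5
ask @ H0 ⇒ 5
H0 returns 40293
H1 returns (40293, 9)
H2 returns [(40293, 9)]
= [(40293, 9)]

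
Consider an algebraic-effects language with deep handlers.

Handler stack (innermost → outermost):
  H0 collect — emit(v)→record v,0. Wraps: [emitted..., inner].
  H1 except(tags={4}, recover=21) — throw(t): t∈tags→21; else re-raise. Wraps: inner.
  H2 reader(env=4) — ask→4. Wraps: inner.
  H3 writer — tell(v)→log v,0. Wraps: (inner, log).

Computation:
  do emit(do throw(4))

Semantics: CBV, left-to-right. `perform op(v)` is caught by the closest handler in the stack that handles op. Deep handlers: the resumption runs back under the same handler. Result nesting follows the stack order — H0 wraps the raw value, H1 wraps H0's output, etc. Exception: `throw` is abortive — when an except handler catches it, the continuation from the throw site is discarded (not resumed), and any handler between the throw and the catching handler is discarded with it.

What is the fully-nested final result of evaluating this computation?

Answer: (21, ())

Step-by-step:
throw(4) @ H1 caught ⇒ 21
H2 returns 21
H3 returns (21, ())
= (21, ())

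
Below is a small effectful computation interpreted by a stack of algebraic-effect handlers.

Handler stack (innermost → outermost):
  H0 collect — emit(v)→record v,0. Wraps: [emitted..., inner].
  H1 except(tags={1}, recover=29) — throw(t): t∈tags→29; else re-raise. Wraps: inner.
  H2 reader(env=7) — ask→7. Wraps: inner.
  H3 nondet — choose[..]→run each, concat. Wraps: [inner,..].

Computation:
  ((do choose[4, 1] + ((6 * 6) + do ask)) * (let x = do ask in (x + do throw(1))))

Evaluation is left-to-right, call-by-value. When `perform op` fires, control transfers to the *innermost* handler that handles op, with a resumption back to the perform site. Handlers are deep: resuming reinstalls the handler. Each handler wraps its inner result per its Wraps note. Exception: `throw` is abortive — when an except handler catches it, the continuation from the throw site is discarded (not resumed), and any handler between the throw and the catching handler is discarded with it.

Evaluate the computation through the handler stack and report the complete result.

Answer: [29, 29]

Working:
choose[4, 1] @ H3
  branch[0] choose=4:
    ask @ H2 ⇒ 7
    ask @ H2 ⇒ 7
    throw(1) @ H1 caught ⇒ 29
    H2 returns 29
    H3 returns [29]
  branch[1] choose=1:
    ask @ H2 ⇒ 7
    ask @ H2 ⇒ 7
    throw(1) @ H1 caught ⇒ 29
    H2 returns 29
    H3 returns [29]
= [29, 29]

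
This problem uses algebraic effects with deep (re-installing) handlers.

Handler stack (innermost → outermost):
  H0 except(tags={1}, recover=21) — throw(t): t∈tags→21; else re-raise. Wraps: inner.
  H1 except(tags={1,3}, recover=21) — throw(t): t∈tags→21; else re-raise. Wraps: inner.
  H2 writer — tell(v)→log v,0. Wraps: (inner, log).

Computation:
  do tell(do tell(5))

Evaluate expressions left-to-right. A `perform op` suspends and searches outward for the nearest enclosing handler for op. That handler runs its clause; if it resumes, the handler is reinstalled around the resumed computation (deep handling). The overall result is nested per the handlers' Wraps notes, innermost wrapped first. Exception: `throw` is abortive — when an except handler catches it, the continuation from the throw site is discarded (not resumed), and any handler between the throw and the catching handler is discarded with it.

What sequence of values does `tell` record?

Working:
tell(5) @ H2 ⇒ log+=5
tell(0) @ H2 ⇒ log+=0
H0 returns 0
H1 returns 0
H2 returns (0, (5, 0))
= (0, (5, 0))

Answer: (5, 0)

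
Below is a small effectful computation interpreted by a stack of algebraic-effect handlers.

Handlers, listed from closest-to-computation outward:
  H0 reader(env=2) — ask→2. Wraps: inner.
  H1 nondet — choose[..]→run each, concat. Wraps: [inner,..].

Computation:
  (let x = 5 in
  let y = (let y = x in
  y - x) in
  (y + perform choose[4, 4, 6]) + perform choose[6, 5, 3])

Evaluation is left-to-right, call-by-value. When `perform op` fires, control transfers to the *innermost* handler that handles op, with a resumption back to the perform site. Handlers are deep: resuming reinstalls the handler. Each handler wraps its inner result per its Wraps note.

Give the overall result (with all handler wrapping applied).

Answer: [10, 9, 7, 10, 9, 7, 12, 11, 9]

Working:
choose[4, 4, 6] @ H1
  branch[0] choose=4:
    choose[6, 5, 3] @ H1
      branch[0] choose=6:
        H0 returns 10
        H1 returns [10]
      branch[1] choose=5:
        H0 returns 9
        H1 returns [9]
      branch[2] choose=3:
        H0 returns 7
        H1 returns [7]
  branch[1] choose=4:
    choose[6, 5, 3] @ H1
      branch[0] choose=6:
        H0 returns 10
        H1 returns [10]
      branch[1] choose=5:
        H0 returns 9
        H1 returns [9]
      branch[2] choose=3:
        H0 returns 7
        H1 returns [7]
  branch[2] choose=6:
    choose[6, 5, 3] @ H1
      branch[0] choose=6:
        H0 returns 12
        H1 returns [12]
      branch[1] choose=5:
        H0 returns 11
        H1 returns [11]
      branch[2] choose=3:
        H0 returns 9
        H1 returns [9]
= [10, 9, 7, 10, 9, 7, 12, 11, 9]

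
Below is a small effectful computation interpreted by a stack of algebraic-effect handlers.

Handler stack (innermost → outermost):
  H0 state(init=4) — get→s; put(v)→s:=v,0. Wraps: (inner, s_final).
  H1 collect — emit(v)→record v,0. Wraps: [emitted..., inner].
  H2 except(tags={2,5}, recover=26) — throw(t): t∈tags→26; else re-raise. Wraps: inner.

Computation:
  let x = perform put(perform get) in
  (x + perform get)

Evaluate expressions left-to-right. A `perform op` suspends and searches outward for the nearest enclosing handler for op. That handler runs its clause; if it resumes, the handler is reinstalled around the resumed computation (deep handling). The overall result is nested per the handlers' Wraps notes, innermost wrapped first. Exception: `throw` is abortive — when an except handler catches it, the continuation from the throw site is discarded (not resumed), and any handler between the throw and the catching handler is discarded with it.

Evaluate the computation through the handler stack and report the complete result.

Answer: [(4, 4)]

Step-by-step:
get @ H0 ⇒ 4
put(4) @ H0 ⇒ s:=4
get @ H0 ⇒ 4
H0 returns (4, 4)
H1 returns [(4, 4)]
H2 returns [(4, 4)]
= [(4, 4)]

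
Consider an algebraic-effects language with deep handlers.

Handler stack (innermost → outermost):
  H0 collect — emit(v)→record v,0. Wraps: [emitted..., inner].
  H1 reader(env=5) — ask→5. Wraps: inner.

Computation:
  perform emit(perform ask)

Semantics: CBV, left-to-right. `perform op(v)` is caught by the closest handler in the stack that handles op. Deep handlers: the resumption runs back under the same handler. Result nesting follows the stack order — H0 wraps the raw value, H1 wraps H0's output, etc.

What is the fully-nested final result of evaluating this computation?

Answer: [5, 0]

Evaluation trace:
ask @ H1 ⇒ 5
emit(5) @ H0 ⇒ out+=5
H0 returns [5, 0]
H1 returns [5, 0]
= [5, 0]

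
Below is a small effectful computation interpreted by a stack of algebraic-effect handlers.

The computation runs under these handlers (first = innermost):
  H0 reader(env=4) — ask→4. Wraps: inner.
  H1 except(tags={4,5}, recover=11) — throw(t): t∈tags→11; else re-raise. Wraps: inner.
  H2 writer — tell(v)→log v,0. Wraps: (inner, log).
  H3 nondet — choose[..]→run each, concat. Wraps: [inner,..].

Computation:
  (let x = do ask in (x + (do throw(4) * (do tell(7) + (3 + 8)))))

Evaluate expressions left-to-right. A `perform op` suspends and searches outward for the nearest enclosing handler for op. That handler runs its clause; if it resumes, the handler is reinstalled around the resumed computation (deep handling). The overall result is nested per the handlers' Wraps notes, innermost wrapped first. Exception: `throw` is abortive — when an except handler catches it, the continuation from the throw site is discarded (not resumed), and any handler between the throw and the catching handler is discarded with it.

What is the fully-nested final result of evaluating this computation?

Step-by-step:
ask @ H0 ⇒ 4
throw(4) @ H1 caught ⇒ 11
H2 returns (11, ())
H3 returns [(11, ())]
= [(11, ())]

Answer: [(11, ())]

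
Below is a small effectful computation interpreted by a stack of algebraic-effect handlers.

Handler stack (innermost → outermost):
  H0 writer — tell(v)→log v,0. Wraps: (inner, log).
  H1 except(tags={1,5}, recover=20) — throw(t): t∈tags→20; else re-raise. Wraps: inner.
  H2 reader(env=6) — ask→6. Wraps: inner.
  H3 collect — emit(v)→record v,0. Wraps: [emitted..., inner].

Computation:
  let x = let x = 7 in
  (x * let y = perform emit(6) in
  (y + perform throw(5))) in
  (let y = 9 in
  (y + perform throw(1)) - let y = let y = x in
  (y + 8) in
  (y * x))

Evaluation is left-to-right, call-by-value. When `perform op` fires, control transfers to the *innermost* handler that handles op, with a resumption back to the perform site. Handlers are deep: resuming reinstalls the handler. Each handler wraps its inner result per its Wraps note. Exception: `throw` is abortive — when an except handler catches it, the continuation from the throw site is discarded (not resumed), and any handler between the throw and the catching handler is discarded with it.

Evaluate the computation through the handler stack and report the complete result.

Answer: [6, 20]

Working:
emit(6) @ H3 ⇒ out+=6
throw(5) @ H1 caught ⇒ 20
H2 returns 20
H3 returns [6, 20]
= [6, 20]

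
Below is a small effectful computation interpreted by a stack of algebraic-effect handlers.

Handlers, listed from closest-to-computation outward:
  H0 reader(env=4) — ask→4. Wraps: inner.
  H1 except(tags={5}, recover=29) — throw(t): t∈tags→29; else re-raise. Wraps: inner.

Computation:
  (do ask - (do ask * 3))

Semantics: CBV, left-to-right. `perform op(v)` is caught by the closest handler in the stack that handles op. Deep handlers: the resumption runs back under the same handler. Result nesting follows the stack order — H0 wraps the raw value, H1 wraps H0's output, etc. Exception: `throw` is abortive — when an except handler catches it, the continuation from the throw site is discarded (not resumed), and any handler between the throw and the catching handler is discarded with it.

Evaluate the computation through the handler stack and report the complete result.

Answer: -8

Working:
ask @ H0 ⇒ 4
ask @ H0 ⇒ 4
H0 returns -8
H1 returns -8
= -8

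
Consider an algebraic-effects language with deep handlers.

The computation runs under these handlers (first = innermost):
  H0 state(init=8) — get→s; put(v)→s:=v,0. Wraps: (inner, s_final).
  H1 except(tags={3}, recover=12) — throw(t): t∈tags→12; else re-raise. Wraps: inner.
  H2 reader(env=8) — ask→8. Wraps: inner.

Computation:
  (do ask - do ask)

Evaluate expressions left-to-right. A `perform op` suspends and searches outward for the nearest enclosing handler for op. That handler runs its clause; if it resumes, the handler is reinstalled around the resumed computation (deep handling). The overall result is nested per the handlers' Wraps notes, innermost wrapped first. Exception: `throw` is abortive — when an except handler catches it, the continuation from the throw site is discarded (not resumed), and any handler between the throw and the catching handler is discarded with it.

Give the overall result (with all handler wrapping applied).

Step-by-step:
ask @ H2 ⇒ 8
ask @ H2 ⇒ 8
H0 returns (0, 8)
H1 returns (0, 8)
H2 returns (0, 8)
= (0, 8)

Answer: (0, 8)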